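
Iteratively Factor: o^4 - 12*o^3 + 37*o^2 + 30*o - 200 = (o - 4)*(o^3 - 8*o^2 + 5*o + 50) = (o - 4)*(o + 2)*(o^2 - 10*o + 25) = (o - 5)*(o - 4)*(o + 2)*(o - 5)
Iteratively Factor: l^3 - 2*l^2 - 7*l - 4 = (l + 1)*(l^2 - 3*l - 4) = (l - 4)*(l + 1)*(l + 1)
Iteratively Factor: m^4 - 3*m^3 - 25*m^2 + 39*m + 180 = (m + 3)*(m^3 - 6*m^2 - 7*m + 60) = (m - 4)*(m + 3)*(m^2 - 2*m - 15) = (m - 5)*(m - 4)*(m + 3)*(m + 3)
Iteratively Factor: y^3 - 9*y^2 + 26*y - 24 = (y - 2)*(y^2 - 7*y + 12) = (y - 4)*(y - 2)*(y - 3)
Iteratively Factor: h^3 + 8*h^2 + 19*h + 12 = (h + 1)*(h^2 + 7*h + 12) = (h + 1)*(h + 3)*(h + 4)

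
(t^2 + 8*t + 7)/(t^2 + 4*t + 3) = (t + 7)/(t + 3)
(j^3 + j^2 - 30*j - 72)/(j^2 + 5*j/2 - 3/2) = 2*(j^2 - 2*j - 24)/(2*j - 1)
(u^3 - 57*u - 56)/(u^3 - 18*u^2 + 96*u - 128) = (u^2 + 8*u + 7)/(u^2 - 10*u + 16)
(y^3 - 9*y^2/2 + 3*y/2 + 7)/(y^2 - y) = (2*y^3 - 9*y^2 + 3*y + 14)/(2*y*(y - 1))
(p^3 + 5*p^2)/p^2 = p + 5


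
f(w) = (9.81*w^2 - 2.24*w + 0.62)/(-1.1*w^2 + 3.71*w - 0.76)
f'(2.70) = 137.14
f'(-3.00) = 0.73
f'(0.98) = 5.65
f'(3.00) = 1195.75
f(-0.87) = -2.07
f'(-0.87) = 1.59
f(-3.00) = -4.39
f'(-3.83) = 0.57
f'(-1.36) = 1.31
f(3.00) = 174.87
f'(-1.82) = 1.10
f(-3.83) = -4.92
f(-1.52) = -2.99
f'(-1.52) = 1.23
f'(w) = (2.2*w - 3.71)*(9.81*w^2 - 2.24*w + 0.62)/(-1.1*w^2 + 3.71*w - 0.76)^2 + (19.62*w - 2.24)/(-1.1*w^2 + 3.71*w - 0.76) = (33.9311*w^2 - 13.5472*w - 0.5978)/(1.21*w^4 - 8.162*w^3 + 15.4361*w^2 - 5.6392*w + 0.5776)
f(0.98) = 4.31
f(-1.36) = -2.78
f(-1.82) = -3.33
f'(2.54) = 74.93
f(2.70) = 53.38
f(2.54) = 37.16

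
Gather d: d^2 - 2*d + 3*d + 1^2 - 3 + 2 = d^2 + d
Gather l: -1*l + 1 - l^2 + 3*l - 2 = -l^2 + 2*l - 1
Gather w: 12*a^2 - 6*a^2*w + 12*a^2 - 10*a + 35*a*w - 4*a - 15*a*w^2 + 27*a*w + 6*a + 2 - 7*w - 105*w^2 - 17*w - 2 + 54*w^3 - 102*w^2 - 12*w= 24*a^2 - 8*a + 54*w^3 + w^2*(-15*a - 207) + w*(-6*a^2 + 62*a - 36)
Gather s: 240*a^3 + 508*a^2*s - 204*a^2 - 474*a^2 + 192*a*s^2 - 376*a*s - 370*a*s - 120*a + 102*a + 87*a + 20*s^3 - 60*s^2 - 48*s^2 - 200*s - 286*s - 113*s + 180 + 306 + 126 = 240*a^3 - 678*a^2 + 69*a + 20*s^3 + s^2*(192*a - 108) + s*(508*a^2 - 746*a - 599) + 612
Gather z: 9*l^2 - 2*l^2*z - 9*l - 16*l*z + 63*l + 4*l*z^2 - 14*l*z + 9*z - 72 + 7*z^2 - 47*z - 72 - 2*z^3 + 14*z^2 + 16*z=9*l^2 + 54*l - 2*z^3 + z^2*(4*l + 21) + z*(-2*l^2 - 30*l - 22) - 144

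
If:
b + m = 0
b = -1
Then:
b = -1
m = 1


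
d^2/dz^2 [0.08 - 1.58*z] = 0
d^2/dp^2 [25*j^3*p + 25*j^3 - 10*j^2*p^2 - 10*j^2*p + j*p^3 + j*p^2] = 2*j*(-10*j + 3*p + 1)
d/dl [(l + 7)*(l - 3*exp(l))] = l - (l + 7)*(3*exp(l) - 1) - 3*exp(l)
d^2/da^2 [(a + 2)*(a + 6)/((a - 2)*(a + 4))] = 12*(a^3 + 10*a^2 + 44*a + 56)/(a^6 + 6*a^5 - 12*a^4 - 88*a^3 + 96*a^2 + 384*a - 512)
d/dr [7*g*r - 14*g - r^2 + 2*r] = 7*g - 2*r + 2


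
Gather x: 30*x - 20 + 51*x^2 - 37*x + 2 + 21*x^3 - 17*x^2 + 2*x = 21*x^3 + 34*x^2 - 5*x - 18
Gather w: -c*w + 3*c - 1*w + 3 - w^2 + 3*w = 3*c - w^2 + w*(2 - c) + 3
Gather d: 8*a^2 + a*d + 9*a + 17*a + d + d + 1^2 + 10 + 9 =8*a^2 + 26*a + d*(a + 2) + 20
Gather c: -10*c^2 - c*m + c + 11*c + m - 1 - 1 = -10*c^2 + c*(12 - m) + m - 2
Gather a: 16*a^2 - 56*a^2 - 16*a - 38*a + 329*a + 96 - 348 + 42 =-40*a^2 + 275*a - 210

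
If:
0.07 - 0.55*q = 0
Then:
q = 0.13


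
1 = 1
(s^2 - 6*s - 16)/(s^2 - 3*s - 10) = (s - 8)/(s - 5)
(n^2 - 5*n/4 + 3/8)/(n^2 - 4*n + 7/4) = (4*n - 3)/(2*(2*n - 7))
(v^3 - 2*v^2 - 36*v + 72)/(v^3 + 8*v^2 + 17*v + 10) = (v^3 - 2*v^2 - 36*v + 72)/(v^3 + 8*v^2 + 17*v + 10)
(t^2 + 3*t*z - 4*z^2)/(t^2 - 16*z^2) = (-t + z)/(-t + 4*z)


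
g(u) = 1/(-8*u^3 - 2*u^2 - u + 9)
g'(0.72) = 0.90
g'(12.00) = 0.00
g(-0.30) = 0.11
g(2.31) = -0.01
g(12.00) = 0.00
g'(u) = (24*u^2 + 4*u + 1)/(-8*u^3 - 2*u^2 - u + 9)^2 = (24*u^2 + 4*u + 1)/(8*u^3 + 2*u^2 + u - 9)^2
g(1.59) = -0.03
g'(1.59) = 0.08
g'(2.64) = 0.01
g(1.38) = -0.06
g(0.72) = 0.23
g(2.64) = -0.01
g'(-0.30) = 0.02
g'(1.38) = 0.18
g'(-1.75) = 0.03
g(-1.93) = 0.02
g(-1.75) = 0.02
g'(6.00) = 0.00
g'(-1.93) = 0.02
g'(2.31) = 0.01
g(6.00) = 0.00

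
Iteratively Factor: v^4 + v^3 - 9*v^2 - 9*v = (v + 1)*(v^3 - 9*v) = v*(v + 1)*(v^2 - 9) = v*(v - 3)*(v + 1)*(v + 3)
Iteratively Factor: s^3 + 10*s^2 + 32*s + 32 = (s + 4)*(s^2 + 6*s + 8) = (s + 4)^2*(s + 2)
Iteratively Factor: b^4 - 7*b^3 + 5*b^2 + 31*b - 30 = (b - 5)*(b^3 - 2*b^2 - 5*b + 6) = (b - 5)*(b - 1)*(b^2 - b - 6) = (b - 5)*(b - 1)*(b + 2)*(b - 3)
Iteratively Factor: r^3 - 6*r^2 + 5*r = (r - 5)*(r^2 - r) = r*(r - 5)*(r - 1)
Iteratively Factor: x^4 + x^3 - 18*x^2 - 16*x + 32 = (x + 2)*(x^3 - x^2 - 16*x + 16) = (x - 1)*(x + 2)*(x^2 - 16) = (x - 4)*(x - 1)*(x + 2)*(x + 4)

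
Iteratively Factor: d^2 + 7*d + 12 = (d + 3)*(d + 4)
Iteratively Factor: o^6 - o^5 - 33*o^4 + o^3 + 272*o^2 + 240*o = (o + 1)*(o^5 - 2*o^4 - 31*o^3 + 32*o^2 + 240*o) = (o + 1)*(o + 4)*(o^4 - 6*o^3 - 7*o^2 + 60*o) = (o + 1)*(o + 3)*(o + 4)*(o^3 - 9*o^2 + 20*o) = (o - 5)*(o + 1)*(o + 3)*(o + 4)*(o^2 - 4*o) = o*(o - 5)*(o + 1)*(o + 3)*(o + 4)*(o - 4)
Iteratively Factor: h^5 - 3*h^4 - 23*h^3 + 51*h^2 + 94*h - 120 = (h + 4)*(h^4 - 7*h^3 + 5*h^2 + 31*h - 30) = (h - 5)*(h + 4)*(h^3 - 2*h^2 - 5*h + 6) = (h - 5)*(h + 2)*(h + 4)*(h^2 - 4*h + 3) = (h - 5)*(h - 3)*(h + 2)*(h + 4)*(h - 1)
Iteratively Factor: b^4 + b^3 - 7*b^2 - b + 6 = (b - 2)*(b^3 + 3*b^2 - b - 3) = (b - 2)*(b + 1)*(b^2 + 2*b - 3) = (b - 2)*(b + 1)*(b + 3)*(b - 1)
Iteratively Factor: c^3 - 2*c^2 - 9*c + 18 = (c + 3)*(c^2 - 5*c + 6) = (c - 2)*(c + 3)*(c - 3)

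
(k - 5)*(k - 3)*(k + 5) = k^3 - 3*k^2 - 25*k + 75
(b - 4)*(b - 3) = b^2 - 7*b + 12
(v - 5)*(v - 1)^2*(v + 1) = v^4 - 6*v^3 + 4*v^2 + 6*v - 5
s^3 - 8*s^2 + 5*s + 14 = (s - 7)*(s - 2)*(s + 1)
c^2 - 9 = (c - 3)*(c + 3)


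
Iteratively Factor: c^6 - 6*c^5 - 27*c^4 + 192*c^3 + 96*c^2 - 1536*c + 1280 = (c - 4)*(c^5 - 2*c^4 - 35*c^3 + 52*c^2 + 304*c - 320) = (c - 4)*(c + 4)*(c^4 - 6*c^3 - 11*c^2 + 96*c - 80) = (c - 4)^2*(c + 4)*(c^3 - 2*c^2 - 19*c + 20) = (c - 4)^2*(c - 1)*(c + 4)*(c^2 - c - 20) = (c - 5)*(c - 4)^2*(c - 1)*(c + 4)*(c + 4)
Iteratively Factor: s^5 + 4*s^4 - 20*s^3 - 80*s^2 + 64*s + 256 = (s - 4)*(s^4 + 8*s^3 + 12*s^2 - 32*s - 64) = (s - 4)*(s + 2)*(s^3 + 6*s^2 - 32) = (s - 4)*(s + 2)*(s + 4)*(s^2 + 2*s - 8) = (s - 4)*(s - 2)*(s + 2)*(s + 4)*(s + 4)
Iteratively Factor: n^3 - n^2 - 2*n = (n)*(n^2 - n - 2) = n*(n + 1)*(n - 2)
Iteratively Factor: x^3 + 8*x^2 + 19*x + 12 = (x + 3)*(x^2 + 5*x + 4) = (x + 1)*(x + 3)*(x + 4)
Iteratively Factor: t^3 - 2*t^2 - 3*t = (t + 1)*(t^2 - 3*t) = (t - 3)*(t + 1)*(t)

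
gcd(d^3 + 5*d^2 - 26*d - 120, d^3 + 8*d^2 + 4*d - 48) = d^2 + 10*d + 24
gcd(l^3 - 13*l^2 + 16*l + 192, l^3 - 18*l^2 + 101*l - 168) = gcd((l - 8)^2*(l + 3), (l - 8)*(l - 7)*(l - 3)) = l - 8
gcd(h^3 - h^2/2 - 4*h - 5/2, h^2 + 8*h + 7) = h + 1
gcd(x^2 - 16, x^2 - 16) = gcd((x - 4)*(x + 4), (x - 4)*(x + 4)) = x^2 - 16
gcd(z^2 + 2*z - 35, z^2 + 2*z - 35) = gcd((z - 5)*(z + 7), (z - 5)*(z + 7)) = z^2 + 2*z - 35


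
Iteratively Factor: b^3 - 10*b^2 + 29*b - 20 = (b - 5)*(b^2 - 5*b + 4) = (b - 5)*(b - 4)*(b - 1)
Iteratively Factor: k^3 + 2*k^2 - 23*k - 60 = (k + 3)*(k^2 - k - 20) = (k - 5)*(k + 3)*(k + 4)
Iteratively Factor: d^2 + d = (d + 1)*(d)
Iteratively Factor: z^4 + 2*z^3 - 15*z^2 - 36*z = (z + 3)*(z^3 - z^2 - 12*z) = (z + 3)^2*(z^2 - 4*z) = z*(z + 3)^2*(z - 4)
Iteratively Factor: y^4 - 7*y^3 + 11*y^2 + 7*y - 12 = (y + 1)*(y^3 - 8*y^2 + 19*y - 12) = (y - 1)*(y + 1)*(y^2 - 7*y + 12) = (y - 3)*(y - 1)*(y + 1)*(y - 4)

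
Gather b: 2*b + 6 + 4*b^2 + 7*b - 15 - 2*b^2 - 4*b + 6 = 2*b^2 + 5*b - 3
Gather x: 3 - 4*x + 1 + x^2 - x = x^2 - 5*x + 4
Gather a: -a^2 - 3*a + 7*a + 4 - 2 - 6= -a^2 + 4*a - 4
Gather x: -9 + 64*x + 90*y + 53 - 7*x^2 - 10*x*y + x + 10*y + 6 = -7*x^2 + x*(65 - 10*y) + 100*y + 50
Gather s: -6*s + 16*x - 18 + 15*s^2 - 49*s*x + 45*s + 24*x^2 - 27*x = 15*s^2 + s*(39 - 49*x) + 24*x^2 - 11*x - 18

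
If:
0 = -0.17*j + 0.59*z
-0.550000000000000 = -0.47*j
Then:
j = 1.17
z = 0.34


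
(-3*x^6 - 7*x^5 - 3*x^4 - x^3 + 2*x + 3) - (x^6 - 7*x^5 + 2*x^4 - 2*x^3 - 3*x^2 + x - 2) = -4*x^6 - 5*x^4 + x^3 + 3*x^2 + x + 5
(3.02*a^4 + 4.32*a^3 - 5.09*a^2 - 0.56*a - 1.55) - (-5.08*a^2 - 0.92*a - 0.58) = 3.02*a^4 + 4.32*a^3 - 0.00999999999999979*a^2 + 0.36*a - 0.97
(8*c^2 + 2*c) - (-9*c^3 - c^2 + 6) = 9*c^3 + 9*c^2 + 2*c - 6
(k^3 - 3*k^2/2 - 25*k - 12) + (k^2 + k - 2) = k^3 - k^2/2 - 24*k - 14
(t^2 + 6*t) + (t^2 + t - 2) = 2*t^2 + 7*t - 2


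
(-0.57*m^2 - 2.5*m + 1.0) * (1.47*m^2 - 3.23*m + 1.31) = -0.8379*m^4 - 1.8339*m^3 + 8.7983*m^2 - 6.505*m + 1.31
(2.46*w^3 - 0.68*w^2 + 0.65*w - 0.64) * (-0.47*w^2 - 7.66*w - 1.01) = -1.1562*w^5 - 18.524*w^4 + 2.4187*w^3 - 3.9914*w^2 + 4.2459*w + 0.6464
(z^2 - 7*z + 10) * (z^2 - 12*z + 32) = z^4 - 19*z^3 + 126*z^2 - 344*z + 320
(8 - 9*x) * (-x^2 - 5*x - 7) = 9*x^3 + 37*x^2 + 23*x - 56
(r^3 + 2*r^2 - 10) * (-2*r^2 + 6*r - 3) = -2*r^5 + 2*r^4 + 9*r^3 + 14*r^2 - 60*r + 30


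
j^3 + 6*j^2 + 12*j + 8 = (j + 2)^3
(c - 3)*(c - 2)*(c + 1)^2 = c^4 - 3*c^3 - 3*c^2 + 7*c + 6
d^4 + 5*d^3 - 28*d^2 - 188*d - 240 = (d - 6)*(d + 2)*(d + 4)*(d + 5)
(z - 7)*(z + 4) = z^2 - 3*z - 28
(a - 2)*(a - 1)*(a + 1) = a^3 - 2*a^2 - a + 2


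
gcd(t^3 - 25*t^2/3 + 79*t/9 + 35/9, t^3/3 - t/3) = 1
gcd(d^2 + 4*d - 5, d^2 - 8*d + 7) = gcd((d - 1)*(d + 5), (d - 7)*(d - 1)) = d - 1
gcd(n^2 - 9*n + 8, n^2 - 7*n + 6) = n - 1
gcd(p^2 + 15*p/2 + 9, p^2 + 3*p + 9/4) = p + 3/2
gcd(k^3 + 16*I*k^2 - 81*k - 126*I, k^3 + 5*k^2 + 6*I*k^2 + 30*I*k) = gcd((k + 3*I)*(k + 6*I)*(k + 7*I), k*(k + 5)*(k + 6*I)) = k + 6*I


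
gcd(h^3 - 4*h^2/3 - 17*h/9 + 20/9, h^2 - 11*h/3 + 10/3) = h - 5/3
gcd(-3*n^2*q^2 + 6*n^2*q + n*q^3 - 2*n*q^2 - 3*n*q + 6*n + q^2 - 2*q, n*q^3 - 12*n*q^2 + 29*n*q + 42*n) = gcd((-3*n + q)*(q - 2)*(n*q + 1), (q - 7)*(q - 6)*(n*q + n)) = 1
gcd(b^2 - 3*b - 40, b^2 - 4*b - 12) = 1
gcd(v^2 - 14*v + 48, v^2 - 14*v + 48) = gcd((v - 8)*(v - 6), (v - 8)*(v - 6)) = v^2 - 14*v + 48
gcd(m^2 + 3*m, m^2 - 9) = m + 3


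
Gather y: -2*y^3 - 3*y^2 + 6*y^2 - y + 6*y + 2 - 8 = -2*y^3 + 3*y^2 + 5*y - 6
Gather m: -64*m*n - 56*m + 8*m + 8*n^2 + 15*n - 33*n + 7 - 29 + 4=m*(-64*n - 48) + 8*n^2 - 18*n - 18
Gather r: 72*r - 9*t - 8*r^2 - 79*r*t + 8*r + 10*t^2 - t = -8*r^2 + r*(80 - 79*t) + 10*t^2 - 10*t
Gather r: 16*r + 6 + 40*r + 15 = 56*r + 21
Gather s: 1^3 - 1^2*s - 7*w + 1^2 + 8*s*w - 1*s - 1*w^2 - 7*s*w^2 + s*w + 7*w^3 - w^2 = s*(-7*w^2 + 9*w - 2) + 7*w^3 - 2*w^2 - 7*w + 2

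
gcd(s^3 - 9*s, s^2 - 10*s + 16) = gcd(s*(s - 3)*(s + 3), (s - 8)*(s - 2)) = 1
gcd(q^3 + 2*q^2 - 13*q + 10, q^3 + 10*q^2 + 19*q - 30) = q^2 + 4*q - 5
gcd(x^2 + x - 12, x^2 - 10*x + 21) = x - 3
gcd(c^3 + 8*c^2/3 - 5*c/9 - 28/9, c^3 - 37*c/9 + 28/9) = c^2 + 4*c/3 - 7/3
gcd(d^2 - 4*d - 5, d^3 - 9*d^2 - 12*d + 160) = d - 5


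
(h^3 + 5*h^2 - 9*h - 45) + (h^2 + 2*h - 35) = h^3 + 6*h^2 - 7*h - 80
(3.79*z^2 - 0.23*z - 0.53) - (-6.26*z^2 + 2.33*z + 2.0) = 10.05*z^2 - 2.56*z - 2.53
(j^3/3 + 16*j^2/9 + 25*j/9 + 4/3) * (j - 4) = j^4/3 + 4*j^3/9 - 13*j^2/3 - 88*j/9 - 16/3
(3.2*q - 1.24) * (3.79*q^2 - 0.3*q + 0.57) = 12.128*q^3 - 5.6596*q^2 + 2.196*q - 0.7068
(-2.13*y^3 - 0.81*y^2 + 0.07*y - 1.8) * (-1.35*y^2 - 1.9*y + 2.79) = 2.8755*y^5 + 5.1405*y^4 - 4.4982*y^3 + 0.0371000000000001*y^2 + 3.6153*y - 5.022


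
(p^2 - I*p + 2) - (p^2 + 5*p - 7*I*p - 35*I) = -5*p + 6*I*p + 2 + 35*I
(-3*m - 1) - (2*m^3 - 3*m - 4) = 3 - 2*m^3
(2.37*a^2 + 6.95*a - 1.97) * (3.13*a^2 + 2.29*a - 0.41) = 7.4181*a^4 + 27.1808*a^3 + 8.7777*a^2 - 7.3608*a + 0.8077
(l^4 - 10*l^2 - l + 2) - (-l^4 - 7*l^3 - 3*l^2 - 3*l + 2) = 2*l^4 + 7*l^3 - 7*l^2 + 2*l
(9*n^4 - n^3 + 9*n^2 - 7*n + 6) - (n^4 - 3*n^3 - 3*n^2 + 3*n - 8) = 8*n^4 + 2*n^3 + 12*n^2 - 10*n + 14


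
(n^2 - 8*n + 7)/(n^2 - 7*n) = (n - 1)/n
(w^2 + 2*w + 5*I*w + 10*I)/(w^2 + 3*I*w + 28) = (w^2 + w*(2 + 5*I) + 10*I)/(w^2 + 3*I*w + 28)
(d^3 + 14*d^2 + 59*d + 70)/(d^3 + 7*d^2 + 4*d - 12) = (d^2 + 12*d + 35)/(d^2 + 5*d - 6)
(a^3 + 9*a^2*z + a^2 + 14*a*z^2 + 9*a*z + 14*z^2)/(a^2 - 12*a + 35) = (a^3 + 9*a^2*z + a^2 + 14*a*z^2 + 9*a*z + 14*z^2)/(a^2 - 12*a + 35)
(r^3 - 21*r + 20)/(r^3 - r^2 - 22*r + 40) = (r - 1)/(r - 2)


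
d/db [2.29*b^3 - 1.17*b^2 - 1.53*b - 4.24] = 6.87*b^2 - 2.34*b - 1.53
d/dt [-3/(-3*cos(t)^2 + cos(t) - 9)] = 3*(6*cos(t) - 1)*sin(t)/(3*sin(t)^2 + cos(t) - 12)^2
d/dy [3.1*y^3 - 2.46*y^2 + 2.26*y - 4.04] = 9.3*y^2 - 4.92*y + 2.26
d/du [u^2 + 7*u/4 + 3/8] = 2*u + 7/4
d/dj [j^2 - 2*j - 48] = 2*j - 2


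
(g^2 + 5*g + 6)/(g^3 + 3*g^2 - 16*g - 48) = (g + 2)/(g^2 - 16)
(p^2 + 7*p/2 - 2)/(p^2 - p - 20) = (p - 1/2)/(p - 5)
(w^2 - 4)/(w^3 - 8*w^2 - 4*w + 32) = 1/(w - 8)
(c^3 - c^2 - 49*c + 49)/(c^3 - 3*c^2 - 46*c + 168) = (c^2 - 8*c + 7)/(c^2 - 10*c + 24)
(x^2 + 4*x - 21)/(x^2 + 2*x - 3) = (x^2 + 4*x - 21)/(x^2 + 2*x - 3)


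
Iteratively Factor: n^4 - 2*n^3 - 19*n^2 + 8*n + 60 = (n + 2)*(n^3 - 4*n^2 - 11*n + 30) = (n + 2)*(n + 3)*(n^2 - 7*n + 10) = (n - 2)*(n + 2)*(n + 3)*(n - 5)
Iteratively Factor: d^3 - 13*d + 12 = (d + 4)*(d^2 - 4*d + 3) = (d - 1)*(d + 4)*(d - 3)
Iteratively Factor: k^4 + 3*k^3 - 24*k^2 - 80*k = (k + 4)*(k^3 - k^2 - 20*k) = (k - 5)*(k + 4)*(k^2 + 4*k) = (k - 5)*(k + 4)^2*(k)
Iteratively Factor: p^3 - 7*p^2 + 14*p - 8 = (p - 2)*(p^2 - 5*p + 4) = (p - 4)*(p - 2)*(p - 1)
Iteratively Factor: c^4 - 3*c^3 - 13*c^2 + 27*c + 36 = (c + 3)*(c^3 - 6*c^2 + 5*c + 12) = (c - 4)*(c + 3)*(c^2 - 2*c - 3) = (c - 4)*(c - 3)*(c + 3)*(c + 1)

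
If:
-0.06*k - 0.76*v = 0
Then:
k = -12.6666666666667*v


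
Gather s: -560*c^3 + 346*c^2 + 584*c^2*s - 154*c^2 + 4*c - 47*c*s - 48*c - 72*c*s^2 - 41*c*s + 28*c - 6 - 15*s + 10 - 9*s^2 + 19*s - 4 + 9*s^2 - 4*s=-560*c^3 + 192*c^2 - 72*c*s^2 - 16*c + s*(584*c^2 - 88*c)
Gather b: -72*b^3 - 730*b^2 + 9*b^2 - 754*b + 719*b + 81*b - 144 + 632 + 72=-72*b^3 - 721*b^2 + 46*b + 560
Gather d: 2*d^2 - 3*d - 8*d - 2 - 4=2*d^2 - 11*d - 6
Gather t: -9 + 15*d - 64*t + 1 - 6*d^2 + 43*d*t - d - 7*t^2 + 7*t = -6*d^2 + 14*d - 7*t^2 + t*(43*d - 57) - 8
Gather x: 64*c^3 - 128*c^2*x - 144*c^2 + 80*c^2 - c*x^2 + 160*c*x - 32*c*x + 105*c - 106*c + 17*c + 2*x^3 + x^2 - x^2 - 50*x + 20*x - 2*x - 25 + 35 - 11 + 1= 64*c^3 - 64*c^2 - c*x^2 + 16*c + 2*x^3 + x*(-128*c^2 + 128*c - 32)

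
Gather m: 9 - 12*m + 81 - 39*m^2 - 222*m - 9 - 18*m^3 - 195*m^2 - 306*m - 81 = -18*m^3 - 234*m^2 - 540*m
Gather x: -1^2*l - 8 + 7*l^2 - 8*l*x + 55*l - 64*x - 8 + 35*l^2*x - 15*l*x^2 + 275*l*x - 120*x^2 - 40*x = 7*l^2 + 54*l + x^2*(-15*l - 120) + x*(35*l^2 + 267*l - 104) - 16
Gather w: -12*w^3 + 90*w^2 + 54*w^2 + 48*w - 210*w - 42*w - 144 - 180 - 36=-12*w^3 + 144*w^2 - 204*w - 360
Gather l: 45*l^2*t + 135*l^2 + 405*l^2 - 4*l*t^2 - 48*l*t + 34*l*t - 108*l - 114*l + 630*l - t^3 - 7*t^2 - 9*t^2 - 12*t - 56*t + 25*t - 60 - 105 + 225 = l^2*(45*t + 540) + l*(-4*t^2 - 14*t + 408) - t^3 - 16*t^2 - 43*t + 60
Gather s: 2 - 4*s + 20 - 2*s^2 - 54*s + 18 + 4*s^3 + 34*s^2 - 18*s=4*s^3 + 32*s^2 - 76*s + 40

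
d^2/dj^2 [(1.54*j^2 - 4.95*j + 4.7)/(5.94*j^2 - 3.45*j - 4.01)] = (1.13686837721616e-13*j^4 - 286.1892*j^3 + 1215.088776*j^2 - 1285.33878*j + 522.274118)/(209.584584*j^6 - 365.18526*j^5 - 212.359158*j^4 + 451.997955*j^3 + 143.360307*j^2 - 166.429035*j - 64.481201)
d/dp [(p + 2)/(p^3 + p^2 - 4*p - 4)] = (1 - 2*p)/(p^4 - 2*p^3 - 3*p^2 + 4*p + 4)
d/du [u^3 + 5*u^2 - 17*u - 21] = 3*u^2 + 10*u - 17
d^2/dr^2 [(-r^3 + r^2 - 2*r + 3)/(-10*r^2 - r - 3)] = 2*(181*r^3 - 801*r^2 - 243*r + 72)/(1000*r^6 + 300*r^5 + 930*r^4 + 181*r^3 + 279*r^2 + 27*r + 27)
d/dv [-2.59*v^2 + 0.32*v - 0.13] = 0.32 - 5.18*v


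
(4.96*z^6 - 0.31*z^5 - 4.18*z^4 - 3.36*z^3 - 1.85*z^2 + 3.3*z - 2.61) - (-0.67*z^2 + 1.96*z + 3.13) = 4.96*z^6 - 0.31*z^5 - 4.18*z^4 - 3.36*z^3 - 1.18*z^2 + 1.34*z - 5.74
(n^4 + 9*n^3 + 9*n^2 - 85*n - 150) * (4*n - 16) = 4*n^5 + 20*n^4 - 108*n^3 - 484*n^2 + 760*n + 2400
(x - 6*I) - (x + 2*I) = -8*I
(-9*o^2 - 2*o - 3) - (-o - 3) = -9*o^2 - o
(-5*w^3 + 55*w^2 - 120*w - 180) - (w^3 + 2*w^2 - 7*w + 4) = -6*w^3 + 53*w^2 - 113*w - 184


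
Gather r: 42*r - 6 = 42*r - 6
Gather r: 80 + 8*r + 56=8*r + 136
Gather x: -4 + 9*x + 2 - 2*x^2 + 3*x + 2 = -2*x^2 + 12*x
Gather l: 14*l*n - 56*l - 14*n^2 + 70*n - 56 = l*(14*n - 56) - 14*n^2 + 70*n - 56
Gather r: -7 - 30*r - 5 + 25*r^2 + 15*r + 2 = 25*r^2 - 15*r - 10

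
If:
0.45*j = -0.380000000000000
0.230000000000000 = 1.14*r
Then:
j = -0.84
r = 0.20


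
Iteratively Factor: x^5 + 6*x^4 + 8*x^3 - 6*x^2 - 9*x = (x + 3)*(x^4 + 3*x^3 - x^2 - 3*x) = x*(x + 3)*(x^3 + 3*x^2 - x - 3) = x*(x + 3)^2*(x^2 - 1) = x*(x - 1)*(x + 3)^2*(x + 1)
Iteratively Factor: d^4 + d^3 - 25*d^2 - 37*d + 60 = (d + 3)*(d^3 - 2*d^2 - 19*d + 20) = (d - 5)*(d + 3)*(d^2 + 3*d - 4) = (d - 5)*(d - 1)*(d + 3)*(d + 4)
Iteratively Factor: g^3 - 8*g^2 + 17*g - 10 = (g - 2)*(g^2 - 6*g + 5) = (g - 5)*(g - 2)*(g - 1)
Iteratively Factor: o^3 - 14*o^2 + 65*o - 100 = (o - 5)*(o^2 - 9*o + 20) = (o - 5)*(o - 4)*(o - 5)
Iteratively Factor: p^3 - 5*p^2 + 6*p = (p - 3)*(p^2 - 2*p) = p*(p - 3)*(p - 2)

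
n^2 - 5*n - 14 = (n - 7)*(n + 2)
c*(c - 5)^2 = c^3 - 10*c^2 + 25*c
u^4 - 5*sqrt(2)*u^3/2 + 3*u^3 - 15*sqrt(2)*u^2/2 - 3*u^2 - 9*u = u*(u + 3)*(u - 3*sqrt(2))*(u + sqrt(2)/2)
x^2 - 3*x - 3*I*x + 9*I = (x - 3)*(x - 3*I)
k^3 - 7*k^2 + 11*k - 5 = (k - 5)*(k - 1)^2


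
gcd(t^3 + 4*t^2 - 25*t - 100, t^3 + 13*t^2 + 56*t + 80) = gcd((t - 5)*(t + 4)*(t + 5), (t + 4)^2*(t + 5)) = t^2 + 9*t + 20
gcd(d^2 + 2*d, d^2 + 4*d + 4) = d + 2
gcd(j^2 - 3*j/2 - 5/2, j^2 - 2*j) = 1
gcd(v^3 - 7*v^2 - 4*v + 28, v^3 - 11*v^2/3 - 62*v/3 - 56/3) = v^2 - 5*v - 14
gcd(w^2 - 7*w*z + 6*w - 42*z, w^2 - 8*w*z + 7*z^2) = -w + 7*z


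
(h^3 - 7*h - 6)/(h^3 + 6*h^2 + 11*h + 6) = (h - 3)/(h + 3)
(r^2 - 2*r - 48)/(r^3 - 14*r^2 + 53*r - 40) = (r + 6)/(r^2 - 6*r + 5)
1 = 1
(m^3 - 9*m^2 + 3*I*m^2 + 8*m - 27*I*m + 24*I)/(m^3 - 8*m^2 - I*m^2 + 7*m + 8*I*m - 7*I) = (m^2 + m*(-8 + 3*I) - 24*I)/(m^2 - m*(7 + I) + 7*I)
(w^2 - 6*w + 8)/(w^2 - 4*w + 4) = (w - 4)/(w - 2)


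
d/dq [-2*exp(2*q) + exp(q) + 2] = (1 - 4*exp(q))*exp(q)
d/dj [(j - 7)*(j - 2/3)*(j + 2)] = 3*j^2 - 34*j/3 - 32/3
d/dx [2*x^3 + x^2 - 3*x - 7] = 6*x^2 + 2*x - 3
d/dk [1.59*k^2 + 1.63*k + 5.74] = 3.18*k + 1.63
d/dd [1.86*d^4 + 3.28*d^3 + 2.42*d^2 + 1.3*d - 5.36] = 7.44*d^3 + 9.84*d^2 + 4.84*d + 1.3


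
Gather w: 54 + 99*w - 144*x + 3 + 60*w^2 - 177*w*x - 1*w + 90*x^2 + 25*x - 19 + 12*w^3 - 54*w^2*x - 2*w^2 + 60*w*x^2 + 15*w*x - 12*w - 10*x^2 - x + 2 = 12*w^3 + w^2*(58 - 54*x) + w*(60*x^2 - 162*x + 86) + 80*x^2 - 120*x + 40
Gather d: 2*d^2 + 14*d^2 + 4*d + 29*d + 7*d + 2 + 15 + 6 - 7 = 16*d^2 + 40*d + 16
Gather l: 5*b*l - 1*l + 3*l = l*(5*b + 2)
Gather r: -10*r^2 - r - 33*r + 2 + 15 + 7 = -10*r^2 - 34*r + 24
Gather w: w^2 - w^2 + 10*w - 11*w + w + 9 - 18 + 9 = 0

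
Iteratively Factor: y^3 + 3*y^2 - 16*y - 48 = (y + 4)*(y^2 - y - 12) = (y - 4)*(y + 4)*(y + 3)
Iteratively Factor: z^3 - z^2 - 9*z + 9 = (z + 3)*(z^2 - 4*z + 3) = (z - 1)*(z + 3)*(z - 3)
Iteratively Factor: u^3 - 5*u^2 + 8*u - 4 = (u - 2)*(u^2 - 3*u + 2) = (u - 2)*(u - 1)*(u - 2)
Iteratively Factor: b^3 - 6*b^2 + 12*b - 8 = (b - 2)*(b^2 - 4*b + 4) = (b - 2)^2*(b - 2)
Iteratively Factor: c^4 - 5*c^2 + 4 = (c + 1)*(c^3 - c^2 - 4*c + 4) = (c + 1)*(c + 2)*(c^2 - 3*c + 2) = (c - 2)*(c + 1)*(c + 2)*(c - 1)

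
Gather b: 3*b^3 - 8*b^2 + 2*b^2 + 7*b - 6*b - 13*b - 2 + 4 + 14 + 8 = 3*b^3 - 6*b^2 - 12*b + 24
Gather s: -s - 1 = -s - 1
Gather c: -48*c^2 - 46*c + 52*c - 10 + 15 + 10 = -48*c^2 + 6*c + 15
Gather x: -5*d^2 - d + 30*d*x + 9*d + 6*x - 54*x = -5*d^2 + 8*d + x*(30*d - 48)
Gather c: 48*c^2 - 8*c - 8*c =48*c^2 - 16*c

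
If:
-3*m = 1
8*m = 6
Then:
No Solution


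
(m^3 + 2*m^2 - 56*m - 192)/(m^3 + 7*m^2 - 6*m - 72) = (m - 8)/(m - 3)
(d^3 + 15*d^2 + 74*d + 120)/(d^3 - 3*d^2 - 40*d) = (d^2 + 10*d + 24)/(d*(d - 8))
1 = 1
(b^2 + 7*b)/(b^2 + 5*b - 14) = b/(b - 2)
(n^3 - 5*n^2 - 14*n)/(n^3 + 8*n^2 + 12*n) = (n - 7)/(n + 6)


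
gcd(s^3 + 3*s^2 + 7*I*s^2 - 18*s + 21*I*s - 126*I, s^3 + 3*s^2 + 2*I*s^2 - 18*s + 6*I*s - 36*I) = s^2 + 3*s - 18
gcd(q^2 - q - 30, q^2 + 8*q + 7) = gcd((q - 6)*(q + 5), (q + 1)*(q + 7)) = 1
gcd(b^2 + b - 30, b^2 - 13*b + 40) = b - 5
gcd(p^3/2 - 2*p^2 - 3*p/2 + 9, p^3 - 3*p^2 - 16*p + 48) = p - 3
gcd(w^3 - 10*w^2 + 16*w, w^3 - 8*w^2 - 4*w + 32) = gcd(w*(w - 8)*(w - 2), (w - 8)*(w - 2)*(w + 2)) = w^2 - 10*w + 16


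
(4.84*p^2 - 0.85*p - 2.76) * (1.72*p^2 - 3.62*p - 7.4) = 8.3248*p^4 - 18.9828*p^3 - 37.4862*p^2 + 16.2812*p + 20.424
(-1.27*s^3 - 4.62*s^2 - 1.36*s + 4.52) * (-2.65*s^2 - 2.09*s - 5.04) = 3.3655*s^5 + 14.8973*s^4 + 19.6606*s^3 + 14.1492*s^2 - 2.5924*s - 22.7808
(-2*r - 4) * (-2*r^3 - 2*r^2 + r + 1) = 4*r^4 + 12*r^3 + 6*r^2 - 6*r - 4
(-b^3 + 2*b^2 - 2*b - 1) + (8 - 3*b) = -b^3 + 2*b^2 - 5*b + 7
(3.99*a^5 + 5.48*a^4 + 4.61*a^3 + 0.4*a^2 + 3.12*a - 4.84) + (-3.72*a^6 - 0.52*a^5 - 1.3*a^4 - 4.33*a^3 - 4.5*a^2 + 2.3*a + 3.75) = -3.72*a^6 + 3.47*a^5 + 4.18*a^4 + 0.28*a^3 - 4.1*a^2 + 5.42*a - 1.09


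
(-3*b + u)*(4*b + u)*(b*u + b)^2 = -12*b^4*u^2 - 24*b^4*u - 12*b^4 + b^3*u^3 + 2*b^3*u^2 + b^3*u + b^2*u^4 + 2*b^2*u^3 + b^2*u^2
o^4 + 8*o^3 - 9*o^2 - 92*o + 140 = (o - 2)^2*(o + 5)*(o + 7)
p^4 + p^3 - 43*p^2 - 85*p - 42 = (p - 7)*(p + 1)^2*(p + 6)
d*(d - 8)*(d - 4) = d^3 - 12*d^2 + 32*d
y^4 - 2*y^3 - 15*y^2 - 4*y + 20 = (y - 5)*(y - 1)*(y + 2)^2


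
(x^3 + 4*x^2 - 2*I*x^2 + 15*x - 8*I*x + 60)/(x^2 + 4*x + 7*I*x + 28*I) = (x^2 - 2*I*x + 15)/(x + 7*I)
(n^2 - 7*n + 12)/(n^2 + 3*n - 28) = (n - 3)/(n + 7)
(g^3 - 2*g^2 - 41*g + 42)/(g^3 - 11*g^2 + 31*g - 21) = (g + 6)/(g - 3)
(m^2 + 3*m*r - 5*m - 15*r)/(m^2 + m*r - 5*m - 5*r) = (m + 3*r)/(m + r)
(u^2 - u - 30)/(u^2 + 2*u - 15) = (u - 6)/(u - 3)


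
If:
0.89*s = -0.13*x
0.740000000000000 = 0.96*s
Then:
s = 0.77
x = -5.28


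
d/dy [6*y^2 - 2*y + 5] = 12*y - 2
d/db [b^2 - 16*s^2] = 2*b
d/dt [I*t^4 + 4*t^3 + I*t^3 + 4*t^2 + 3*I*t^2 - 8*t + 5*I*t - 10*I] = 4*I*t^3 + t^2*(12 + 3*I) + t*(8 + 6*I) - 8 + 5*I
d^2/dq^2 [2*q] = 0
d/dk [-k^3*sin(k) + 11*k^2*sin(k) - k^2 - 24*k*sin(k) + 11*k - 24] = -k^3*cos(k) - 3*k^2*sin(k) + 11*k^2*cos(k) + 22*k*sin(k) - 24*k*cos(k) - 2*k - 24*sin(k) + 11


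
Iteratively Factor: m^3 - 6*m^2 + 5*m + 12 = (m + 1)*(m^2 - 7*m + 12) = (m - 4)*(m + 1)*(m - 3)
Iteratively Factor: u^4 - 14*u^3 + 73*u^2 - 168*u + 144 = (u - 3)*(u^3 - 11*u^2 + 40*u - 48) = (u - 3)^2*(u^2 - 8*u + 16) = (u - 4)*(u - 3)^2*(u - 4)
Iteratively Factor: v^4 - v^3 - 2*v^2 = (v + 1)*(v^3 - 2*v^2) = v*(v + 1)*(v^2 - 2*v) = v^2*(v + 1)*(v - 2)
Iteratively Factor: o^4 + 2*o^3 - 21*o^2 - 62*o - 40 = (o + 2)*(o^3 - 21*o - 20) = (o + 2)*(o + 4)*(o^2 - 4*o - 5) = (o + 1)*(o + 2)*(o + 4)*(o - 5)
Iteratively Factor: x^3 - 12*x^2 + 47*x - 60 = (x - 5)*(x^2 - 7*x + 12) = (x - 5)*(x - 3)*(x - 4)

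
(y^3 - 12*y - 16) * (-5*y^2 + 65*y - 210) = -5*y^5 + 65*y^4 - 150*y^3 - 700*y^2 + 1480*y + 3360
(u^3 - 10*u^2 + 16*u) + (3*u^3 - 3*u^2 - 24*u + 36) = 4*u^3 - 13*u^2 - 8*u + 36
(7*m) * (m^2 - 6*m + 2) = 7*m^3 - 42*m^2 + 14*m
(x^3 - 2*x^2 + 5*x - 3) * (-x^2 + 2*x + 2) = -x^5 + 4*x^4 - 7*x^3 + 9*x^2 + 4*x - 6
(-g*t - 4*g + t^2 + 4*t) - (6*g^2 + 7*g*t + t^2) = -6*g^2 - 8*g*t - 4*g + 4*t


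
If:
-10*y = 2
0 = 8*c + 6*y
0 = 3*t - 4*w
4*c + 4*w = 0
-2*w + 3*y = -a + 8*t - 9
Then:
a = -103/10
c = 3/20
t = -1/5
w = -3/20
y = -1/5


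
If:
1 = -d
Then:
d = -1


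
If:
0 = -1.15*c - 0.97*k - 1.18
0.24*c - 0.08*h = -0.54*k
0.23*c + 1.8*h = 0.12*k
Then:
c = -1.70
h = 0.27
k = 0.79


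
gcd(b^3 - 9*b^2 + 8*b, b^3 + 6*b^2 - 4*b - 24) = 1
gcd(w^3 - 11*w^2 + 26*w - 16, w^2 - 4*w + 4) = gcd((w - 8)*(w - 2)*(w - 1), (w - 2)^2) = w - 2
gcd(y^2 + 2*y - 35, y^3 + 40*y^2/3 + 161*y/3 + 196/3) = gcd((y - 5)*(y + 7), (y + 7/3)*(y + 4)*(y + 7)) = y + 7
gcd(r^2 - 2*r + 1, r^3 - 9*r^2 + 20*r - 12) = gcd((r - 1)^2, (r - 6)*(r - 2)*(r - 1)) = r - 1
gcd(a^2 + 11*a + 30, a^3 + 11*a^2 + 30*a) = a^2 + 11*a + 30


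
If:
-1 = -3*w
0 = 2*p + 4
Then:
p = -2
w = 1/3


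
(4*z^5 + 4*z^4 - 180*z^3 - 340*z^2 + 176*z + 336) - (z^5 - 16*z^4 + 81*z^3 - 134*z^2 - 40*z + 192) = 3*z^5 + 20*z^4 - 261*z^3 - 206*z^2 + 216*z + 144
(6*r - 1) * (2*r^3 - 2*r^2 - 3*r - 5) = 12*r^4 - 14*r^3 - 16*r^2 - 27*r + 5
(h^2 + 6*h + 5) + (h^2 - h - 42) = 2*h^2 + 5*h - 37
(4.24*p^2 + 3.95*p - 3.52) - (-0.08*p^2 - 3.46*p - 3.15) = 4.32*p^2 + 7.41*p - 0.37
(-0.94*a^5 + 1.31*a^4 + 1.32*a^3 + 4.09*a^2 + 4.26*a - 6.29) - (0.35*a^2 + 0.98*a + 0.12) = -0.94*a^5 + 1.31*a^4 + 1.32*a^3 + 3.74*a^2 + 3.28*a - 6.41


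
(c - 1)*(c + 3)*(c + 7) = c^3 + 9*c^2 + 11*c - 21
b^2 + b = b*(b + 1)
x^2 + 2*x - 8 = (x - 2)*(x + 4)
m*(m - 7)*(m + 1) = m^3 - 6*m^2 - 7*m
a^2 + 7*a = a*(a + 7)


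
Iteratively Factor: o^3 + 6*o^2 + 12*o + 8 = (o + 2)*(o^2 + 4*o + 4) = (o + 2)^2*(o + 2)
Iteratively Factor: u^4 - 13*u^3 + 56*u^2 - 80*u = (u - 4)*(u^3 - 9*u^2 + 20*u) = (u - 5)*(u - 4)*(u^2 - 4*u) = u*(u - 5)*(u - 4)*(u - 4)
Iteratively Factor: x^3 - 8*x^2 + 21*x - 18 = (x - 3)*(x^2 - 5*x + 6) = (x - 3)^2*(x - 2)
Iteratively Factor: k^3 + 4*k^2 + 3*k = (k)*(k^2 + 4*k + 3) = k*(k + 1)*(k + 3)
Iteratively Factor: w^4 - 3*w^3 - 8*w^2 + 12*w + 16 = (w - 4)*(w^3 + w^2 - 4*w - 4) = (w - 4)*(w - 2)*(w^2 + 3*w + 2) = (w - 4)*(w - 2)*(w + 1)*(w + 2)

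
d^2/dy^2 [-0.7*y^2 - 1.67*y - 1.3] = -1.40000000000000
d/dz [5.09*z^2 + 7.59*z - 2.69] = 10.18*z + 7.59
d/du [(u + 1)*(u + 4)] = 2*u + 5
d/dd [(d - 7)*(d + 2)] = 2*d - 5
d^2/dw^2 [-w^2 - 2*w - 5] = -2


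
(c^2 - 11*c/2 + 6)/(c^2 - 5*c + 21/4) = 2*(c - 4)/(2*c - 7)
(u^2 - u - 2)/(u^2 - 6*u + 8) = (u + 1)/(u - 4)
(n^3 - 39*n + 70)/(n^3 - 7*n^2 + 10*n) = (n + 7)/n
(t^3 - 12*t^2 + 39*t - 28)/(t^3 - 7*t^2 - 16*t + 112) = (t - 1)/(t + 4)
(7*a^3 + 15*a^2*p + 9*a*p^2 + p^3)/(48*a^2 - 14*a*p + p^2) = (7*a^3 + 15*a^2*p + 9*a*p^2 + p^3)/(48*a^2 - 14*a*p + p^2)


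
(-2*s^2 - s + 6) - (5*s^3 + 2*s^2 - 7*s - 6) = -5*s^3 - 4*s^2 + 6*s + 12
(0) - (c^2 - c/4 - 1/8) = -c^2 + c/4 + 1/8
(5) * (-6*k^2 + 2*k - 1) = -30*k^2 + 10*k - 5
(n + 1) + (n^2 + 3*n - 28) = n^2 + 4*n - 27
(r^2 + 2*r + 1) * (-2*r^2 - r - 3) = -2*r^4 - 5*r^3 - 7*r^2 - 7*r - 3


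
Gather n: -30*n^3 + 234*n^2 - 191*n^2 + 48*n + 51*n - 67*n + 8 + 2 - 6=-30*n^3 + 43*n^2 + 32*n + 4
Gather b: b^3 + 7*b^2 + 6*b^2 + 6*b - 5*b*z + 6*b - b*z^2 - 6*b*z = b^3 + 13*b^2 + b*(-z^2 - 11*z + 12)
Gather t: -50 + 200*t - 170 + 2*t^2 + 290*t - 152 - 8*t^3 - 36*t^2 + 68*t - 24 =-8*t^3 - 34*t^2 + 558*t - 396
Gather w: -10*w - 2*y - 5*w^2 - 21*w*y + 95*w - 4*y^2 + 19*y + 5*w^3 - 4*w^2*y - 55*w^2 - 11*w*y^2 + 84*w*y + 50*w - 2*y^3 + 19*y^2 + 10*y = 5*w^3 + w^2*(-4*y - 60) + w*(-11*y^2 + 63*y + 135) - 2*y^3 + 15*y^2 + 27*y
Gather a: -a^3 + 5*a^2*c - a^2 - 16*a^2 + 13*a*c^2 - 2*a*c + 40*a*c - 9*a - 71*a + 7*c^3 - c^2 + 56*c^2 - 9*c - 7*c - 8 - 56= -a^3 + a^2*(5*c - 17) + a*(13*c^2 + 38*c - 80) + 7*c^3 + 55*c^2 - 16*c - 64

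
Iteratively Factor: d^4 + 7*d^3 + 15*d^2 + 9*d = (d + 1)*(d^3 + 6*d^2 + 9*d) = (d + 1)*(d + 3)*(d^2 + 3*d) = (d + 1)*(d + 3)^2*(d)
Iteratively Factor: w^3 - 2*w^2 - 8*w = (w - 4)*(w^2 + 2*w) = w*(w - 4)*(w + 2)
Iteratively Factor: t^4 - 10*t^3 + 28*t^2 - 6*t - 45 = (t - 3)*(t^3 - 7*t^2 + 7*t + 15) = (t - 3)^2*(t^2 - 4*t - 5) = (t - 3)^2*(t + 1)*(t - 5)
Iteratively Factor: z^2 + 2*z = (z + 2)*(z)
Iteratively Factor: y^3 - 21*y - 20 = (y - 5)*(y^2 + 5*y + 4) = (y - 5)*(y + 4)*(y + 1)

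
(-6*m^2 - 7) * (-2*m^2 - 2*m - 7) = 12*m^4 + 12*m^3 + 56*m^2 + 14*m + 49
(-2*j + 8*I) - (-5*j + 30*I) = 3*j - 22*I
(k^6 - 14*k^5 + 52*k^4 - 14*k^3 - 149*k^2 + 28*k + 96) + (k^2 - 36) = k^6 - 14*k^5 + 52*k^4 - 14*k^3 - 148*k^2 + 28*k + 60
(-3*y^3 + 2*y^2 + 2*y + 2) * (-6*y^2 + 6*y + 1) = 18*y^5 - 30*y^4 - 3*y^3 + 2*y^2 + 14*y + 2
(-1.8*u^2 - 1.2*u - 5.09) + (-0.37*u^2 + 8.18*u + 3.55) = -2.17*u^2 + 6.98*u - 1.54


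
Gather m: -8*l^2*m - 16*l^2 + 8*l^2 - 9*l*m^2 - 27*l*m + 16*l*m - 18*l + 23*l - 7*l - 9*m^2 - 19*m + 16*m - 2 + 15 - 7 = -8*l^2 - 2*l + m^2*(-9*l - 9) + m*(-8*l^2 - 11*l - 3) + 6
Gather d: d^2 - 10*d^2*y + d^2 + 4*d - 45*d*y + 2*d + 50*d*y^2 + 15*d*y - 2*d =d^2*(2 - 10*y) + d*(50*y^2 - 30*y + 4)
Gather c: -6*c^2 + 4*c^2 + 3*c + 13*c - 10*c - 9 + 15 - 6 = -2*c^2 + 6*c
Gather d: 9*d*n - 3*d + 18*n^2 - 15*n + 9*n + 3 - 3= d*(9*n - 3) + 18*n^2 - 6*n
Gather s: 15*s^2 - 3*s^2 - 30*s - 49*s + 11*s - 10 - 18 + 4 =12*s^2 - 68*s - 24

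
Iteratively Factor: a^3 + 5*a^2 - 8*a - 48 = (a + 4)*(a^2 + a - 12) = (a - 3)*(a + 4)*(a + 4)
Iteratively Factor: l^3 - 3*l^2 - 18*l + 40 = (l - 5)*(l^2 + 2*l - 8) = (l - 5)*(l - 2)*(l + 4)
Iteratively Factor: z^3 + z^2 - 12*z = (z + 4)*(z^2 - 3*z) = z*(z + 4)*(z - 3)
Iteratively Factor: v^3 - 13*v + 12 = (v - 3)*(v^2 + 3*v - 4) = (v - 3)*(v - 1)*(v + 4)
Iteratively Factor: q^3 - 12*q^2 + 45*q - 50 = (q - 5)*(q^2 - 7*q + 10) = (q - 5)*(q - 2)*(q - 5)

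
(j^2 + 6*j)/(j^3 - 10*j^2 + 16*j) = (j + 6)/(j^2 - 10*j + 16)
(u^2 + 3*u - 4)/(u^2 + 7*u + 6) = (u^2 + 3*u - 4)/(u^2 + 7*u + 6)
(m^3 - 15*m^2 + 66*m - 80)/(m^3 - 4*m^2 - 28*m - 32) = (m^2 - 7*m + 10)/(m^2 + 4*m + 4)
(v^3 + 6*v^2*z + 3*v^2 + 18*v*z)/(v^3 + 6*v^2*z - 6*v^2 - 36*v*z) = (v + 3)/(v - 6)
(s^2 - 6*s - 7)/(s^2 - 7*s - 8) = (s - 7)/(s - 8)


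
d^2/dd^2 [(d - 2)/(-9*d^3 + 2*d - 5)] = 2*(-(d - 2)*(27*d^2 - 2)^2 + (27*d^2 + 27*d*(d - 2) - 2)*(9*d^3 - 2*d + 5))/(9*d^3 - 2*d + 5)^3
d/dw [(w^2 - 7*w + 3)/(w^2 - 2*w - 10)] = (5*w^2 - 26*w + 76)/(w^4 - 4*w^3 - 16*w^2 + 40*w + 100)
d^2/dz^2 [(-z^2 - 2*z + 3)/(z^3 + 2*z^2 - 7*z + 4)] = 2*(-z^3 - 9*z^2 - 39*z - 51)/(z^6 + 9*z^5 + 15*z^4 - 45*z^3 - 60*z^2 + 144*z - 64)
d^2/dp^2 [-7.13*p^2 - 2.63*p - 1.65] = -14.2600000000000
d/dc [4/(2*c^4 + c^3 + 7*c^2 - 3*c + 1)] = 4*(-8*c^3 - 3*c^2 - 14*c + 3)/(2*c^4 + c^3 + 7*c^2 - 3*c + 1)^2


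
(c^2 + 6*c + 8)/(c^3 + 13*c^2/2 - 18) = 2*(c + 4)/(2*c^2 + 9*c - 18)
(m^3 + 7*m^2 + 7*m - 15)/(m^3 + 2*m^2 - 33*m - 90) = (m - 1)/(m - 6)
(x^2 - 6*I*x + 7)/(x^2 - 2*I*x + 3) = (x - 7*I)/(x - 3*I)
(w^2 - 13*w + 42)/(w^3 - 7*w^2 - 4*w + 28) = (w - 6)/(w^2 - 4)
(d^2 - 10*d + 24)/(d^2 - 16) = (d - 6)/(d + 4)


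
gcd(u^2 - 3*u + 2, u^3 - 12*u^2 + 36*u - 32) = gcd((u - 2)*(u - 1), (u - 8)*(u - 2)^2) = u - 2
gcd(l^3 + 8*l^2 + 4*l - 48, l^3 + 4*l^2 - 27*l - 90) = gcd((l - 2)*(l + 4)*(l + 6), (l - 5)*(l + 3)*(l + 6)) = l + 6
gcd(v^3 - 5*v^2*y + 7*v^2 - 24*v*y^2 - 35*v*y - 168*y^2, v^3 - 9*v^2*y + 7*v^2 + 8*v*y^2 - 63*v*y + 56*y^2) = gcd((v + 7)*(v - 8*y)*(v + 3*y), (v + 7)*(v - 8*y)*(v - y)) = -v^2 + 8*v*y - 7*v + 56*y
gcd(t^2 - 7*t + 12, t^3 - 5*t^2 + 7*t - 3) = t - 3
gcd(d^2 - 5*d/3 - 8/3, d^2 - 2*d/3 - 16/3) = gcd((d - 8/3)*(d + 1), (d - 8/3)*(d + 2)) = d - 8/3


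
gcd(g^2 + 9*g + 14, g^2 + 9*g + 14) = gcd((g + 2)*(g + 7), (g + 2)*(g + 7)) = g^2 + 9*g + 14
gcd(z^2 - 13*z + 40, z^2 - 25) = z - 5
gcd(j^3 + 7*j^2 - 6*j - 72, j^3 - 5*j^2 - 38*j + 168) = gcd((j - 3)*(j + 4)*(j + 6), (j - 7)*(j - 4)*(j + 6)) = j + 6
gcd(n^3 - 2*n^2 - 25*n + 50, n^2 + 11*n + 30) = n + 5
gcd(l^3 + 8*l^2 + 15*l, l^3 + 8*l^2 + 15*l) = l^3 + 8*l^2 + 15*l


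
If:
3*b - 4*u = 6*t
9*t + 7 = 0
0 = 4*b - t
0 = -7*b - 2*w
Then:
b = -7/36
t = -7/9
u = 49/48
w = 49/72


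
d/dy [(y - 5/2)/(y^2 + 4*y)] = (-y^2 + 5*y + 10)/(y^2*(y^2 + 8*y + 16))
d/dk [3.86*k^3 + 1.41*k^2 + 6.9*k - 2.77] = 11.58*k^2 + 2.82*k + 6.9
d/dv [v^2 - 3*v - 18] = 2*v - 3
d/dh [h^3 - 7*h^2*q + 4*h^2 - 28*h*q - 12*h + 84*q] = 3*h^2 - 14*h*q + 8*h - 28*q - 12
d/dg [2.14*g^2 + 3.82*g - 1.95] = 4.28*g + 3.82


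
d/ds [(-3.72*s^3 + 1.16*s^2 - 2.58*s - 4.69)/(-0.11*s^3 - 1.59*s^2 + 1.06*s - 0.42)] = (6.0424*s^4 - 8.454*s^3 + 0.266899999999998*s^2 - 15.8886*s + 6.055)/(0.0121*s^6 + 0.3498*s^5 + 2.2949*s^4 - 3.2784*s^3 + 2.4592*s^2 - 0.8904*s + 0.1764)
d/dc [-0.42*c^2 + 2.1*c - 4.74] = 2.1 - 0.84*c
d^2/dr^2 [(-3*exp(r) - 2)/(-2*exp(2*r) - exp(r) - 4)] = (12*exp(4*r) + 26*exp(3*r) - 132*exp(2*r) - 74*exp(r) + 40)*exp(r)/(8*exp(6*r) + 12*exp(5*r) + 54*exp(4*r) + 49*exp(3*r) + 108*exp(2*r) + 48*exp(r) + 64)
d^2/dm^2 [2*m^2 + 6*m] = 4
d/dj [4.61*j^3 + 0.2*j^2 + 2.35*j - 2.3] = 13.83*j^2 + 0.4*j + 2.35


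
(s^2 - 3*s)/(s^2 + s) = (s - 3)/(s + 1)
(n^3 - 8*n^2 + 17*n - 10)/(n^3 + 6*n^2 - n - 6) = (n^2 - 7*n + 10)/(n^2 + 7*n + 6)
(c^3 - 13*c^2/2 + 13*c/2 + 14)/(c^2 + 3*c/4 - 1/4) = 2*(2*c^2 - 15*c + 28)/(4*c - 1)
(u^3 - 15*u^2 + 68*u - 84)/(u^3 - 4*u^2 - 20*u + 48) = (u - 7)/(u + 4)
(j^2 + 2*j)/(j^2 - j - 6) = j/(j - 3)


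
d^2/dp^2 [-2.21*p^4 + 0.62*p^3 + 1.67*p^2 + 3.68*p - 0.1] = -26.52*p^2 + 3.72*p + 3.34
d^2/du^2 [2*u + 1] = 0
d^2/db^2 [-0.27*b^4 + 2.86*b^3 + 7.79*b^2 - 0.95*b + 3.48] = -3.24*b^2 + 17.16*b + 15.58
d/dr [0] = 0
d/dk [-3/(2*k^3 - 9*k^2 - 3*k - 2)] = 9*(2*k^2 - 6*k - 1)/(-2*k^3 + 9*k^2 + 3*k + 2)^2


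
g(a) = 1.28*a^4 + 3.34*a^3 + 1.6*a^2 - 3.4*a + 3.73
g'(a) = 5.12*a^3 + 10.02*a^2 + 3.2*a - 3.4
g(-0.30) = 4.81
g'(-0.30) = -3.60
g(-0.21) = 4.49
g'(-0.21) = -3.68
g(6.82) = 3883.61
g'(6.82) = 2108.62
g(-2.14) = 12.45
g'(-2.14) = -14.54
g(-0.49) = 5.46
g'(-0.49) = -3.16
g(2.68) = 136.43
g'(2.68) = 175.70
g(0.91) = 5.36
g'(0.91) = 11.67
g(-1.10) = 6.83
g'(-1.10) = -1.61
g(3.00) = 201.79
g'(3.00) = 234.62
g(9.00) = 10935.67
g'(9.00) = 4569.50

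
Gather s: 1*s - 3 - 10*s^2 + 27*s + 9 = -10*s^2 + 28*s + 6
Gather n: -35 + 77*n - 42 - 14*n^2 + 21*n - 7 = -14*n^2 + 98*n - 84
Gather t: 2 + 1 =3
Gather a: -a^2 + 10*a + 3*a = -a^2 + 13*a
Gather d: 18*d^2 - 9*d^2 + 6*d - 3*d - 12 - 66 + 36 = 9*d^2 + 3*d - 42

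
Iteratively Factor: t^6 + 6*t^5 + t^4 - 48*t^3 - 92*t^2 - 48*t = (t + 2)*(t^5 + 4*t^4 - 7*t^3 - 34*t^2 - 24*t) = (t - 3)*(t + 2)*(t^4 + 7*t^3 + 14*t^2 + 8*t) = (t - 3)*(t + 2)*(t + 4)*(t^3 + 3*t^2 + 2*t) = t*(t - 3)*(t + 2)*(t + 4)*(t^2 + 3*t + 2) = t*(t - 3)*(t + 2)^2*(t + 4)*(t + 1)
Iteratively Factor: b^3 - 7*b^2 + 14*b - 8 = (b - 2)*(b^2 - 5*b + 4) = (b - 4)*(b - 2)*(b - 1)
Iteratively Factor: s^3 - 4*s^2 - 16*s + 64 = (s - 4)*(s^2 - 16) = (s - 4)^2*(s + 4)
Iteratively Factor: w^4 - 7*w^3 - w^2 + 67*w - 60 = (w - 5)*(w^3 - 2*w^2 - 11*w + 12) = (w - 5)*(w - 4)*(w^2 + 2*w - 3) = (w - 5)*(w - 4)*(w + 3)*(w - 1)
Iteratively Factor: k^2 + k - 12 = (k + 4)*(k - 3)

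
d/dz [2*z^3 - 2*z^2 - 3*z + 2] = 6*z^2 - 4*z - 3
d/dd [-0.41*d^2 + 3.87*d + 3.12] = 3.87 - 0.82*d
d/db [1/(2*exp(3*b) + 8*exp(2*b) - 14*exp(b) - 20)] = (-3*exp(2*b) - 8*exp(b) + 7)*exp(b)/(2*(exp(3*b) + 4*exp(2*b) - 7*exp(b) - 10)^2)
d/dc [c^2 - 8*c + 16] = 2*c - 8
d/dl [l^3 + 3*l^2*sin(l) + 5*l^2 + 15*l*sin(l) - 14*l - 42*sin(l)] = 3*l^2*cos(l) + 3*l^2 + 6*l*sin(l) + 15*l*cos(l) + 10*l + 15*sin(l) - 42*cos(l) - 14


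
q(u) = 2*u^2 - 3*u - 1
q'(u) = 4*u - 3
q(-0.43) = 0.66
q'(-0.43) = -4.72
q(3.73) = 15.64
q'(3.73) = 11.92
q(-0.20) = -0.32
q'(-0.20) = -3.80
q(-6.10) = 91.72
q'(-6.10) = -27.40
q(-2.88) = 24.23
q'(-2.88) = -14.52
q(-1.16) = 5.17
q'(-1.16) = -7.64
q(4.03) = 19.39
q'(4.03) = 13.12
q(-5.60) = 78.52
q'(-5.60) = -25.40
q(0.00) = -1.00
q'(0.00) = -3.00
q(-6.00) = 89.00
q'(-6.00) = -27.00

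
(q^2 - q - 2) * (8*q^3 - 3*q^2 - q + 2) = 8*q^5 - 11*q^4 - 14*q^3 + 9*q^2 - 4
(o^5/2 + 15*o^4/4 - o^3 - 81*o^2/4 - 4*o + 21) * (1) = o^5/2 + 15*o^4/4 - o^3 - 81*o^2/4 - 4*o + 21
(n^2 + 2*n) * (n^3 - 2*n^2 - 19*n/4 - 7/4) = n^5 - 35*n^3/4 - 45*n^2/4 - 7*n/2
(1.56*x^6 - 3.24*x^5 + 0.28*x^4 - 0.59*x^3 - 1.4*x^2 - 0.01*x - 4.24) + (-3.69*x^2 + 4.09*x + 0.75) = 1.56*x^6 - 3.24*x^5 + 0.28*x^4 - 0.59*x^3 - 5.09*x^2 + 4.08*x - 3.49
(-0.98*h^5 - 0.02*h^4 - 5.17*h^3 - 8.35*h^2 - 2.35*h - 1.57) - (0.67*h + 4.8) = -0.98*h^5 - 0.02*h^4 - 5.17*h^3 - 8.35*h^2 - 3.02*h - 6.37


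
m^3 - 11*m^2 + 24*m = m*(m - 8)*(m - 3)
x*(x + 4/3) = x^2 + 4*x/3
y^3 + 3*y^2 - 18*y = y*(y - 3)*(y + 6)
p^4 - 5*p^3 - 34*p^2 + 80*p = p*(p - 8)*(p - 2)*(p + 5)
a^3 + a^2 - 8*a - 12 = (a - 3)*(a + 2)^2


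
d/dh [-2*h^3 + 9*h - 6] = 9 - 6*h^2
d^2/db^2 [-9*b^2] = -18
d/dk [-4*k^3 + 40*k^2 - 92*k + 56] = -12*k^2 + 80*k - 92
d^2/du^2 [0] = 0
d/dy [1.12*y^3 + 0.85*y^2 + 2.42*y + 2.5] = 3.36*y^2 + 1.7*y + 2.42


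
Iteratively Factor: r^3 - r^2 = (r)*(r^2 - r) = r^2*(r - 1)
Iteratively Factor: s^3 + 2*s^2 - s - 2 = (s + 1)*(s^2 + s - 2) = (s + 1)*(s + 2)*(s - 1)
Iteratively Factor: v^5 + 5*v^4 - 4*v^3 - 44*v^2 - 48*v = (v + 2)*(v^4 + 3*v^3 - 10*v^2 - 24*v) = (v - 3)*(v + 2)*(v^3 + 6*v^2 + 8*v) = v*(v - 3)*(v + 2)*(v^2 + 6*v + 8) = v*(v - 3)*(v + 2)^2*(v + 4)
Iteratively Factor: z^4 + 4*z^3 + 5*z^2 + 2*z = (z + 1)*(z^3 + 3*z^2 + 2*z) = (z + 1)^2*(z^2 + 2*z) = (z + 1)^2*(z + 2)*(z)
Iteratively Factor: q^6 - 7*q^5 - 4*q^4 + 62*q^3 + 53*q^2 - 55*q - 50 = (q + 1)*(q^5 - 8*q^4 + 4*q^3 + 58*q^2 - 5*q - 50) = (q + 1)*(q + 2)*(q^4 - 10*q^3 + 24*q^2 + 10*q - 25) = (q - 5)*(q + 1)*(q + 2)*(q^3 - 5*q^2 - q + 5) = (q - 5)*(q - 1)*(q + 1)*(q + 2)*(q^2 - 4*q - 5) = (q - 5)*(q - 1)*(q + 1)^2*(q + 2)*(q - 5)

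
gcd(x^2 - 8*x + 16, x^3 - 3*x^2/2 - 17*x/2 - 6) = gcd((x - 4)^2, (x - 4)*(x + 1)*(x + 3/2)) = x - 4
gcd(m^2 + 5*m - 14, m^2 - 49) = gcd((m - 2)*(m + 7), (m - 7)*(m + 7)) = m + 7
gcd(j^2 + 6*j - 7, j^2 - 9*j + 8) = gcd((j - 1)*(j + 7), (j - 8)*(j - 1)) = j - 1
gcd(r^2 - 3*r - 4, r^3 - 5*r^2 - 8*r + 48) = r - 4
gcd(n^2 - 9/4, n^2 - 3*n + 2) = 1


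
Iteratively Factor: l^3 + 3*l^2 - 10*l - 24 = (l - 3)*(l^2 + 6*l + 8) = (l - 3)*(l + 4)*(l + 2)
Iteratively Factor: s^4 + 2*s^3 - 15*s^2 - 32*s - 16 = (s + 1)*(s^3 + s^2 - 16*s - 16) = (s + 1)^2*(s^2 - 16) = (s - 4)*(s + 1)^2*(s + 4)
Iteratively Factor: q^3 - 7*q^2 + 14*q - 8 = (q - 1)*(q^2 - 6*q + 8) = (q - 2)*(q - 1)*(q - 4)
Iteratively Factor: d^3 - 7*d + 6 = (d + 3)*(d^2 - 3*d + 2) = (d - 1)*(d + 3)*(d - 2)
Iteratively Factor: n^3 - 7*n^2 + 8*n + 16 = (n + 1)*(n^2 - 8*n + 16) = (n - 4)*(n + 1)*(n - 4)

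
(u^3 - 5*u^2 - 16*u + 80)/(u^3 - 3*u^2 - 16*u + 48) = (u - 5)/(u - 3)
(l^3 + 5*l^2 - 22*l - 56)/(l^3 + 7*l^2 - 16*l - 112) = (l + 2)/(l + 4)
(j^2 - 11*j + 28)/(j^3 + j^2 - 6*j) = (j^2 - 11*j + 28)/(j*(j^2 + j - 6))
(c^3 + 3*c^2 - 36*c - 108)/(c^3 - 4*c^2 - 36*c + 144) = (c + 3)/(c - 4)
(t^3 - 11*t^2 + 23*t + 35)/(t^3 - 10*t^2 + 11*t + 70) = (t + 1)/(t + 2)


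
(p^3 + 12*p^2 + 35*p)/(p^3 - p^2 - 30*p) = (p + 7)/(p - 6)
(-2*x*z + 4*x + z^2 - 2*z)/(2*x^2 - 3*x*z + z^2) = (2 - z)/(x - z)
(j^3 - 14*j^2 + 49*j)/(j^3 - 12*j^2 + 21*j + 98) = j/(j + 2)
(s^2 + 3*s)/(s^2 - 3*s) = (s + 3)/(s - 3)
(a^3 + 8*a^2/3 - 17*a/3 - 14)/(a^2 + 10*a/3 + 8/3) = (3*a^2 + 2*a - 21)/(3*a + 4)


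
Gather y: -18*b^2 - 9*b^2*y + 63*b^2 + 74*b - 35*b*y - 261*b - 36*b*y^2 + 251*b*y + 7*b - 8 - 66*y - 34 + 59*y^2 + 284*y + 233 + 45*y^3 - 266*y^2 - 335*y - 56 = 45*b^2 - 180*b + 45*y^3 + y^2*(-36*b - 207) + y*(-9*b^2 + 216*b - 117) + 135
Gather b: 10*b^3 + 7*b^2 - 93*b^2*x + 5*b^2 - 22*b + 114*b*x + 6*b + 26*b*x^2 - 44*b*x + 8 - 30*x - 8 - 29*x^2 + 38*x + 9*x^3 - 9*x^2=10*b^3 + b^2*(12 - 93*x) + b*(26*x^2 + 70*x - 16) + 9*x^3 - 38*x^2 + 8*x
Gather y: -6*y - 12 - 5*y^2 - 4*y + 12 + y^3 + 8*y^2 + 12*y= y^3 + 3*y^2 + 2*y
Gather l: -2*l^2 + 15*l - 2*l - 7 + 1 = -2*l^2 + 13*l - 6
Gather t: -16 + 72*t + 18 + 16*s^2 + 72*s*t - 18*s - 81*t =16*s^2 - 18*s + t*(72*s - 9) + 2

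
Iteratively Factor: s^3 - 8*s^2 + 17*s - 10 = (s - 5)*(s^2 - 3*s + 2) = (s - 5)*(s - 1)*(s - 2)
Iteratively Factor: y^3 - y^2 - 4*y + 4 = (y - 1)*(y^2 - 4) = (y - 2)*(y - 1)*(y + 2)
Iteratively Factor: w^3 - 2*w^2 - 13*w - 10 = (w + 1)*(w^2 - 3*w - 10) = (w + 1)*(w + 2)*(w - 5)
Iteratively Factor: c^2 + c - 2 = (c + 2)*(c - 1)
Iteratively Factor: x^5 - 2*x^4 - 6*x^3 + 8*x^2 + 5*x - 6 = (x - 1)*(x^4 - x^3 - 7*x^2 + x + 6) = (x - 1)*(x + 1)*(x^3 - 2*x^2 - 5*x + 6) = (x - 3)*(x - 1)*(x + 1)*(x^2 + x - 2) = (x - 3)*(x - 1)*(x + 1)*(x + 2)*(x - 1)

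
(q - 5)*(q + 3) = q^2 - 2*q - 15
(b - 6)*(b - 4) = b^2 - 10*b + 24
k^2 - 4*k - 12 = (k - 6)*(k + 2)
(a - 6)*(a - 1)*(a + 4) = a^3 - 3*a^2 - 22*a + 24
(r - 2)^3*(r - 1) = r^4 - 7*r^3 + 18*r^2 - 20*r + 8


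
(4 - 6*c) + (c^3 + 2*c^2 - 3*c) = c^3 + 2*c^2 - 9*c + 4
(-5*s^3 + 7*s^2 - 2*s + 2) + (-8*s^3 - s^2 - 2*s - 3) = -13*s^3 + 6*s^2 - 4*s - 1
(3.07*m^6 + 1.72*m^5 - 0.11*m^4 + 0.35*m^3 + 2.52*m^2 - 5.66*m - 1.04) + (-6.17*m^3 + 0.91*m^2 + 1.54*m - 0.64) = 3.07*m^6 + 1.72*m^5 - 0.11*m^4 - 5.82*m^3 + 3.43*m^2 - 4.12*m - 1.68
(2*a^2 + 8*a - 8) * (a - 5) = 2*a^3 - 2*a^2 - 48*a + 40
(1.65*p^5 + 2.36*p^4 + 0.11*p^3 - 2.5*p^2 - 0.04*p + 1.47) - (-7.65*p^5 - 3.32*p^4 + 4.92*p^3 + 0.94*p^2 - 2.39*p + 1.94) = 9.3*p^5 + 5.68*p^4 - 4.81*p^3 - 3.44*p^2 + 2.35*p - 0.47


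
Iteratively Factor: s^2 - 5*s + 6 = (s - 3)*(s - 2)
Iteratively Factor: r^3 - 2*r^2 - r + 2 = (r - 2)*(r^2 - 1) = (r - 2)*(r - 1)*(r + 1)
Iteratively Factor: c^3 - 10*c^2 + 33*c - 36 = (c - 4)*(c^2 - 6*c + 9) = (c - 4)*(c - 3)*(c - 3)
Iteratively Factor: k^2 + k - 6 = (k + 3)*(k - 2)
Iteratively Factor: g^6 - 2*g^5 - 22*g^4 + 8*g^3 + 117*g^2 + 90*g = (g - 3)*(g^5 + g^4 - 19*g^3 - 49*g^2 - 30*g) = g*(g - 3)*(g^4 + g^3 - 19*g^2 - 49*g - 30) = g*(g - 3)*(g + 3)*(g^3 - 2*g^2 - 13*g - 10) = g*(g - 5)*(g - 3)*(g + 3)*(g^2 + 3*g + 2) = g*(g - 5)*(g - 3)*(g + 1)*(g + 3)*(g + 2)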